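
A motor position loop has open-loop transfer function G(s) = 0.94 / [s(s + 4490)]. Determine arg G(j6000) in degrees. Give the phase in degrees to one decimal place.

-143.2 deg

∠(j6000 + 4490) = arctan(6000/4490) = 53.19°
∠(j6000) = 90.00°
∠G(j6000) = − (53.19° + 90.00°) = -143.19°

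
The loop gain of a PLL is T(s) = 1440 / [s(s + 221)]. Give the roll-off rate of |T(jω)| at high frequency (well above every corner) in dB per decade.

With 0 zeros and 2 poles, the high-frequency asymptotic slope is 20 × (0 − 2) = -40 dB/decade.

-40 dB/decade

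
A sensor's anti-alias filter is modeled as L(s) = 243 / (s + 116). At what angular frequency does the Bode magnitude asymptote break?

The single real pole at s = −116 gives a corner at ω = 116 rad s⁻¹.

116 rad s⁻¹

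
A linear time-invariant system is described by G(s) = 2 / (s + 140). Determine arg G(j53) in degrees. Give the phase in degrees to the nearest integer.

∠(j53 + 140) = arctan(53/140) = 20.74°
∠G(j53) = −20.74° = -20.74°

-21°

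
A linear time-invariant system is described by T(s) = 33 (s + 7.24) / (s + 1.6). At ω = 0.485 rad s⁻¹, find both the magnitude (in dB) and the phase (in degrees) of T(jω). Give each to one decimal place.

|j0.485 + 7.24| = √(0.485² + 7.24²) = 7.256
|j0.485 + 1.6| = √(0.485² + 1.6²) = 1.672
|T(j0.485)| = 33 × 7.256 / 1.672 = 143.22
20 log₁₀(143.22) = 43.12 dB
∠(j0.485 + 7.24) = arctan(0.485/7.24) = 3.83°
∠(j0.485 + 1.6) = arctan(0.485/1.6) = 16.86°
∠T(j0.485) = 3.83° − 16.86° = -13.03°

|T| = 43.1 dB, ∠T = -13.0°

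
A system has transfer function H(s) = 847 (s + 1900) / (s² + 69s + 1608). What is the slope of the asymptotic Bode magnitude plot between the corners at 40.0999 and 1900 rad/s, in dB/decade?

In this band the factors already past their corner are: complex pole pair at ωₙ ≈ 40.1; net slope = -40 dB/decade.

-40 dB/decade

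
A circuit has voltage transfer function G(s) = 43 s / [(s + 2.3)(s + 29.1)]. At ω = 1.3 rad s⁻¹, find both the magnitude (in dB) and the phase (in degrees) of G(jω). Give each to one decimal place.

|j1.3| = 1.3
|j1.3 + 2.3| = √(1.3² + 2.3²) = 2.642
|j1.3 + 29.1| = √(1.3² + 29.1²) = 29.13
|G(j1.3)| = 43 × 1.3 / (2.642 × 29.13) = 0.72637
20 log₁₀(0.72637) = -2.78 dB
∠(j1.3) = 90.00°
∠(j1.3 + 2.3) = arctan(1.3/2.3) = 29.48°
∠(j1.3 + 29.1) = arctan(1.3/29.1) = 2.56°
∠G(j1.3) = 90.00° − (29.48° + 2.56°) = 57.97°

|G| = -2.8 dB, ∠G = 58.0°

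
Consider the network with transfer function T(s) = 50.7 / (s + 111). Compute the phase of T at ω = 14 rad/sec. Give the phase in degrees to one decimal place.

-7.2°

∠(j14 + 111) = arctan(14/111) = 7.19°
∠T(j14) = −7.19° = -7.19°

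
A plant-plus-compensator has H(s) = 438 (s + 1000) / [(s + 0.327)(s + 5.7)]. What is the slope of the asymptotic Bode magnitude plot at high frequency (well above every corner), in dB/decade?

-20 dB/decade

With 1 zero and 2 poles, the high-frequency asymptotic slope is 20 × (1 − 2) = -20 dB/decade.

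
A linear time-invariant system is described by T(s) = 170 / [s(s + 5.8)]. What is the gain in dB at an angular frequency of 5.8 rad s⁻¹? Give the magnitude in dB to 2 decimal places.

11.06 dB

|j5.8 + 5.8| = √(5.8² + 5.8²) = 8.202
|j5.8| = 5.8
|T(j5.8)| = 170 / (8.202 × 5.8) = 3.5734
20 log₁₀(3.5734) = 11.062 dB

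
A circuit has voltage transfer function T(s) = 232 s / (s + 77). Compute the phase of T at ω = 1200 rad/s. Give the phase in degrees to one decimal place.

3.7 deg

∠(j1200) = 90.00°
∠(j1200 + 77) = arctan(1200/77) = 86.33°
∠T(j1200) = 90.00° − 86.33° = 3.67°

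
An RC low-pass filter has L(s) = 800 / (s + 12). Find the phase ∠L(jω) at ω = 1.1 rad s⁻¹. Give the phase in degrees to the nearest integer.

∠(j1.1 + 12) = arctan(1.1/12) = 5.24°
∠L(j1.1) = −5.24° = -5.24°

-5°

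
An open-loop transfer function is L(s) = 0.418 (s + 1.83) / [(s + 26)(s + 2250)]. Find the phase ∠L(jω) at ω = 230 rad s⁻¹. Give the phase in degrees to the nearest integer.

0°

∠(j230 + 1.83) = arctan(230/1.83) = 89.54°
∠(j230 + 26) = arctan(230/26) = 83.55°
∠(j230 + 2250) = arctan(230/2250) = 5.84°
∠L(j230) = 89.54° − (83.55° + 5.84°) = 0.16°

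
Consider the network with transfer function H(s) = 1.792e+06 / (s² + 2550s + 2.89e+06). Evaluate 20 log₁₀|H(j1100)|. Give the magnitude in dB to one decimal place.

|(j1100)² + 2550(j1100) + 2.89e+06| = |1.68e+06 + j2.805e+06| = 3.27e+06
|H(j1100)| = 1.792e+06 / 3.27e+06 = 0.54808
20 log₁₀(0.54808) = -5.22 dB

-5.2 dB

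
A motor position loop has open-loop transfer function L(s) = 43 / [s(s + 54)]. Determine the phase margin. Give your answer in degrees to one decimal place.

Gain crossover: |L(jω)| = 1 at ω ≈ 0.796 rad/s.
∠L(j0.796) = −90° − arctan(0.796/54) ≈ -90.84°
PM = 180° + (-90.84°) = 89.16°

89.2°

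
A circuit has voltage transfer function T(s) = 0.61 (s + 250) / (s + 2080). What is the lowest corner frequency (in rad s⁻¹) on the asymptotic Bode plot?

250 rad s⁻¹

Break frequencies occur at each pole and zero magnitude: 250 rad s⁻¹, 2080 rad s⁻¹.
The lowest is 250 rad s⁻¹.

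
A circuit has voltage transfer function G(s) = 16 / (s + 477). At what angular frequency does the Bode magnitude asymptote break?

The single real pole at s = −477 gives a corner at ω = 477 rad s⁻¹.

477 rad s⁻¹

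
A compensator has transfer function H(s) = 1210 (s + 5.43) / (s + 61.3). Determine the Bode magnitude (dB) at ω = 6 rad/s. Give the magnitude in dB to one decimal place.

|j6 + 5.43| = √(6² + 5.43²) = 8.092
|j6 + 61.3| = √(6² + 61.3²) = 61.59
|H(j6)| = 1210 × 8.092 / 61.59 = 158.97
20 log₁₀(158.97) = 44.03 dB

44.0 dB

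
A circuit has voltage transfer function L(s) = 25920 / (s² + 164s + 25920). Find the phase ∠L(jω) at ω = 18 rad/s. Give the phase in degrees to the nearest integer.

∠[(j18)² + 164(j18) + 25920] = ∠[25596 + j2952] = 6.58°
∠L(j18) = −6.58° = -6.58°

-7 deg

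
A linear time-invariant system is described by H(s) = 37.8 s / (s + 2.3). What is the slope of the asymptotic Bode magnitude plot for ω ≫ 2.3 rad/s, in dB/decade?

0 dB/decade

With 1 zero and 1 pole, the high-frequency asymptotic slope is 20 × (1 − 1) = 0 dB/decade.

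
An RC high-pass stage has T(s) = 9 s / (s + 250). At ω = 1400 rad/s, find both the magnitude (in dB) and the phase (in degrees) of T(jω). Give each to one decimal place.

|T| = 18.9 dB, ∠T = 10.1°

|j1400| = 1400
|j1400 + 250| = √(1400² + 250²) = 1422
|T(j1400)| = 9 × 1400 / 1422 = 8.8598
20 log₁₀(8.8598) = 18.95 dB
∠(j1400) = 90.00°
∠(j1400 + 250) = arctan(1400/250) = 79.88°
∠T(j1400) = 90.00° − 79.88° = 10.12°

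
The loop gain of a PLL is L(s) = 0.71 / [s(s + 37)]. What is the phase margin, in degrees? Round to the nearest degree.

90°

Gain crossover: |L(jω)| = 1 at ω ≈ 0.0192 rad/s.
∠L(j0.0192) = −90° − arctan(0.0192/37) ≈ -90.03°
PM = 180° + (-90.03°) = 89.97°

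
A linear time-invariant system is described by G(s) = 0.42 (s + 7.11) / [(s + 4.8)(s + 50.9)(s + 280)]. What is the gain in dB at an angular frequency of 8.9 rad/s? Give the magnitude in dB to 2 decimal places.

|j8.9 + 7.11| = √(8.9² + 7.11²) = 11.39
|j8.9 + 4.8| = √(8.9² + 4.8²) = 10.11
|j8.9 + 50.9| = √(8.9² + 50.9²) = 51.67
|j8.9 + 280| = √(8.9² + 280²) = 280.1
|G(j8.9)| = 0.42 × 11.39 / (10.11 × 51.67 × 280.1) = 3.2686e-05
20 log₁₀(3.2686e-05) = -89.713 dB

-89.71 dB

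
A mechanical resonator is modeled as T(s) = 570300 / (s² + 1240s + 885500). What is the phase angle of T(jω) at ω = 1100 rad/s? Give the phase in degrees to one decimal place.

-103.4°

∠[(j1100)² + 1240(j1100) + 885500] = ∠[-3.245e+05 + j1.364e+06] = 103.38°
∠T(j1100) = −103.38° = -103.38°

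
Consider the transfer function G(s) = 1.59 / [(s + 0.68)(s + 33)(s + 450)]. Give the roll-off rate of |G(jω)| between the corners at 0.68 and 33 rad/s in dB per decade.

In this band the factors already past their corner are: pole at 0.68; net slope = -20 dB/decade.

-20 dB/decade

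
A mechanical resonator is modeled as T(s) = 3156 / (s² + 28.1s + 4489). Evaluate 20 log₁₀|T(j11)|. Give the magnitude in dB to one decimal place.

|(j11)² + 28.1(j11) + 4489| = |4368 + j309.1| = 4379
|T(j11)| = 3156 / 4379 = 0.72073
20 log₁₀(0.72073) = -2.84 dB

-2.8 dB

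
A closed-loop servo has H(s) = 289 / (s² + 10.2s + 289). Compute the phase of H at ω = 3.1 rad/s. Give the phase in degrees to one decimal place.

∠[(j3.1)² + 10.2(j3.1) + 289] = ∠[279.39 + j31.62] = 6.46°
∠H(j3.1) = −6.46° = -6.46°

-6.5°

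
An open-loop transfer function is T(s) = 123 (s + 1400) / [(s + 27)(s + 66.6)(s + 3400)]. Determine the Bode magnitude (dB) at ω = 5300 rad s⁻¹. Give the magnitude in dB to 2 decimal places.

|j5300 + 1400| = √(5300² + 1400²) = 5482
|j5300 + 27| = √(5300² + 27²) = 5300
|j5300 + 66.6| = √(5300² + 66.6²) = 5300
|j5300 + 3400| = √(5300² + 3400²) = 6297
|T(j5300)| = 123 × 5482 / (5300 × 5300 × 6297) = 3.8117e-06
20 log₁₀(3.8117e-06) = -108.378 dB

-108.38 dB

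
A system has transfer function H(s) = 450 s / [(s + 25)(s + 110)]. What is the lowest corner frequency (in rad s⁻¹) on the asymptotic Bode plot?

25 rad s⁻¹

Break frequencies occur at each pole and zero magnitude: 25 rad s⁻¹, 110 rad s⁻¹.
The lowest is 25 rad s⁻¹.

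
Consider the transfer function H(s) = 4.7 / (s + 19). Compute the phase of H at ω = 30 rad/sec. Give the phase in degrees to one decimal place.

-57.7°

∠(j30 + 19) = arctan(30/19) = 57.65°
∠H(j30) = −57.65° = -57.65°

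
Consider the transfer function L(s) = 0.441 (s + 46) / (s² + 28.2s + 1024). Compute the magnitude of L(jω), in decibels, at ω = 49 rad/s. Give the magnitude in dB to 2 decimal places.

-36.37 dB

|j49 + 46| = √(49² + 46²) = 67.21
|(j49)² + 28.2(j49) + 1024| = |-1377 + j1381.8| = 1951
|L(j49)| = 0.441 × 67.21 / 1951 = 0.015193
20 log₁₀(0.015193) = -36.367 dB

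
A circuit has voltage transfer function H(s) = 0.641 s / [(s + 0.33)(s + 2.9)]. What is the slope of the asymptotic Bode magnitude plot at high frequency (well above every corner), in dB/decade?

With 1 zero and 2 poles, the high-frequency asymptotic slope is 20 × (1 − 2) = -20 dB/decade.

-20 dB/decade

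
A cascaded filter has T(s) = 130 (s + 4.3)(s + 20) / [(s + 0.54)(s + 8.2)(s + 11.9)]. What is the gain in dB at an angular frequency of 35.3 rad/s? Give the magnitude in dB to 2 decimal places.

11.90 dB

|j35.3 + 4.3| = √(35.3² + 4.3²) = 35.56
|j35.3 + 20| = √(35.3² + 20²) = 40.57
|j35.3 + 0.54| = √(35.3² + 0.54²) = 35.3
|j35.3 + 8.2| = √(35.3² + 8.2²) = 36.24
|j35.3 + 11.9| = √(35.3² + 11.9²) = 37.25
|T(j35.3)| = 130 × 35.56 × 40.57 / (35.3 × 36.24 × 37.25) = 3.9353
20 log₁₀(3.9353) = 11.900 dB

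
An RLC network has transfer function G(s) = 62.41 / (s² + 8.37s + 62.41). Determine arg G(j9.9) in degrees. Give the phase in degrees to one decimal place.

-113.2°

∠[(j9.9)² + 8.37(j9.9) + 62.41] = ∠[-35.6 + j82.863] = 113.25°
∠G(j9.9) = −113.25° = -113.25°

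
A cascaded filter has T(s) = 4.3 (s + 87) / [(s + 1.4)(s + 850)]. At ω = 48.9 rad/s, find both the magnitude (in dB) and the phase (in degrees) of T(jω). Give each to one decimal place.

|j48.9 + 87| = √(48.9² + 87²) = 99.8
|j48.9 + 1.4| = √(48.9² + 1.4²) = 48.92
|j48.9 + 850| = √(48.9² + 850²) = 851.4
|T(j48.9)| = 4.3 × 99.8 / (48.92 × 851.4) = 0.010303
20 log₁₀(0.010303) = -39.74 dB
∠(j48.9 + 87) = arctan(48.9/87) = 29.34°
∠(j48.9 + 1.4) = arctan(48.9/1.4) = 88.36°
∠(j48.9 + 850) = arctan(48.9/850) = 3.29°
∠T(j48.9) = 29.34° − (88.36° + 3.29°) = -62.31°

|T| = -39.7 dB, ∠T = -62.3°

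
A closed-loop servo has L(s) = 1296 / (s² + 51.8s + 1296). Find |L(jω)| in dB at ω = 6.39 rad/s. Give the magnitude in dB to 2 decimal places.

-0.01 dB

|(j6.39)² + 51.8(j6.39) + 1296| = |1255.2 + j331| = 1298
|L(j6.39)| = 1296 / 1298 = 0.9984
20 log₁₀(0.9984) = -0.014 dB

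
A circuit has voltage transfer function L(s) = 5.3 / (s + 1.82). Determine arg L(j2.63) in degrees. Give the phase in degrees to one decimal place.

∠(j2.63 + 1.82) = arctan(2.63/1.82) = 55.32°
∠L(j2.63) = −55.32° = -55.32°

-55.3°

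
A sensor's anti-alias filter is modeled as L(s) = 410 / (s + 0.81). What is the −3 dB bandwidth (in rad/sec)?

For a single-pole low-pass, the −3 dB point is at the pole: ω = 0.81 rad/sec.

0.81 rad/sec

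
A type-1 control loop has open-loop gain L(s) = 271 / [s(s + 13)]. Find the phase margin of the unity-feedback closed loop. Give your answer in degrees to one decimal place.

Gain crossover: |L(jω)| = 1 at ω ≈ 14.1 rad/s.
∠L(j14.1) = −90° − arctan(14.1/13) ≈ -137.36°
PM = 180° + (-137.36°) = 42.64°

42.6°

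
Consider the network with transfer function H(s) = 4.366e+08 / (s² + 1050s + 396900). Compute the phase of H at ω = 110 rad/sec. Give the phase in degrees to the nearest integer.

∠[(j110)² + 1050(j110) + 396900] = ∠[3.848e+05 + j1.155e+05] = 16.71°
∠H(j110) = −16.71° = -16.71°

-17°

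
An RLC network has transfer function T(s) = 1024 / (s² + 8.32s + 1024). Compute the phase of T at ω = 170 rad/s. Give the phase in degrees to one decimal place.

∠[(j170)² + 8.32(j170) + 1024] = ∠[-27876 + j1414.4] = 177.10°
∠T(j170) = −177.10° = -177.10°

-177.1°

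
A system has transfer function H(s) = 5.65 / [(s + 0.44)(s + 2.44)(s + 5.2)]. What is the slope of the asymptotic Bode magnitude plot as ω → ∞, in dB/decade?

With 0 zeros and 3 poles, the high-frequency asymptotic slope is 20 × (0 − 3) = -60 dB/decade.

-60 dB/decade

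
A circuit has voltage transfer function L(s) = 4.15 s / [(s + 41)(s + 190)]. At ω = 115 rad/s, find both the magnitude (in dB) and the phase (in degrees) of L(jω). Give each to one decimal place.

|j115| = 115
|j115 + 41| = √(115² + 41²) = 122.1
|j115 + 190| = √(115² + 190²) = 222.1
|L(j115)| = 4.15 × 115 / (122.1 × 222.1) = 0.017601
20 log₁₀(0.017601) = -35.09 dB
∠(j115) = 90.00°
∠(j115 + 41) = arctan(115/41) = 70.38°
∠(j115 + 190) = arctan(115/190) = 31.18°
∠L(j115) = 90.00° − (70.38° + 31.18°) = -11.56°

|L| = -35.1 dB, ∠L = -11.6°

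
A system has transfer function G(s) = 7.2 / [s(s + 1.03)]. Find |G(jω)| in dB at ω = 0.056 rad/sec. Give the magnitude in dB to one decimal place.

|j0.056 + 1.03| = √(0.056² + 1.03²) = 1.032
|j0.056| = 0.056
|G(j0.056)| = 7.2 / (1.032 × 0.056) = 124.64
20 log₁₀(124.64) = 41.91 dB

41.9 dB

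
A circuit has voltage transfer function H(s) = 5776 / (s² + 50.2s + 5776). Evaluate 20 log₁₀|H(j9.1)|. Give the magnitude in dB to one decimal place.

|(j9.1)² + 50.2(j9.1) + 5776| = |5693.2 + j456.82| = 5711
|H(j9.1)| = 5776 / 5711 = 1.0113
20 log₁₀(1.0113) = 0.10 dB

0.1 dB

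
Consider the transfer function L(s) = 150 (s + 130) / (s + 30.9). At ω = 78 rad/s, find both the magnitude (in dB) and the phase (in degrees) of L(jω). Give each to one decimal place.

|j78 + 130| = √(78² + 130²) = 151.6
|j78 + 30.9| = √(78² + 30.9²) = 83.9
|L(j78)| = 150 × 151.6 / 83.9 = 271.05
20 log₁₀(271.05) = 48.66 dB
∠(j78 + 130) = arctan(78/130) = 30.96°
∠(j78 + 30.9) = arctan(78/30.9) = 68.39°
∠L(j78) = 30.96° − 68.39° = -37.43°

|L| = 48.7 dB, ∠L = -37.4°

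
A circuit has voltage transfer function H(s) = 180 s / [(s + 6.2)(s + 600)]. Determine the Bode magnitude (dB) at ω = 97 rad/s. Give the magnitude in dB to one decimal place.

|j97| = 97
|j97 + 6.2| = √(97² + 6.2²) = 97.2
|j97 + 600| = √(97² + 600²) = 607.8
|H(j97)| = 180 × 97 / (97.2 × 607.8) = 0.29555
20 log₁₀(0.29555) = -10.59 dB

-10.6 dB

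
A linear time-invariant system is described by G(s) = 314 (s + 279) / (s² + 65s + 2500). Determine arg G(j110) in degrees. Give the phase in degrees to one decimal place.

-121.8°

∠(j110 + 279) = arctan(110/279) = 21.52°
∠[(j110)² + 65(j110) + 2500] = ∠[-9600 + j7150] = 143.32°
∠G(j110) = 21.52° − 143.32° = -121.80°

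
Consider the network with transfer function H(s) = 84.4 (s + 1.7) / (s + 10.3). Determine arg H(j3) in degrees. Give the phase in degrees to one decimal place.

∠(j3 + 1.7) = arctan(3/1.7) = 60.46°
∠(j3 + 10.3) = arctan(3/10.3) = 16.24°
∠H(j3) = 60.46° − 16.24° = 44.22°

44.2°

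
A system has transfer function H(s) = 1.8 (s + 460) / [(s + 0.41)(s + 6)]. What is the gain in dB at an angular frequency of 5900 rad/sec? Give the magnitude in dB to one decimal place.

|j5900 + 460| = √(5900² + 460²) = 5918
|j5900 + 0.41| = √(5900² + 0.41²) = 5900
|j5900 + 6| = √(5900² + 6²) = 5900
|H(j5900)| = 1.8 × 5918 / (5900 × 5900) = 0.00030601
20 log₁₀(0.00030601) = -70.29 dB

-70.3 dB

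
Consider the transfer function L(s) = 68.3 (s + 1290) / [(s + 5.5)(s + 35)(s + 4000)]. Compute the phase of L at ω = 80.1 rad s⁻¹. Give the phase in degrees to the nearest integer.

∠(j80.1 + 1290) = arctan(80.1/1290) = 3.55°
∠(j80.1 + 5.5) = arctan(80.1/5.5) = 86.07°
∠(j80.1 + 35) = arctan(80.1/35) = 66.40°
∠(j80.1 + 4000) = arctan(80.1/4000) = 1.15°
∠L(j80.1) = 3.55° − (86.07° + 66.40° + 1.15°) = -150.06°

-150°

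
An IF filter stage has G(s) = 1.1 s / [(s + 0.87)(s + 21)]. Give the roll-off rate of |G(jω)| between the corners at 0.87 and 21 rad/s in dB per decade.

0 dB/decade

In this band the factors already past their corner are: 1 differentiator zero, pole at 0.87; net slope = 0 dB/decade.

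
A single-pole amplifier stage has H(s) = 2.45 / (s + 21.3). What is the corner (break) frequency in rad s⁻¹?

21.3 rad s⁻¹

The single real pole at s = −21.3 gives a corner at ω = 21.3 rad s⁻¹.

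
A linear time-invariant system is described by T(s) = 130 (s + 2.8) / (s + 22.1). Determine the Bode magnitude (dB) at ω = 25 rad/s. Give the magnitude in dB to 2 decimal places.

39.83 dB

|j25 + 2.8| = √(25² + 2.8²) = 25.16
|j25 + 22.1| = √(25² + 22.1²) = 33.37
|T(j25)| = 130 × 25.16 / 33.37 = 98.008
20 log₁₀(98.008) = 39.825 dB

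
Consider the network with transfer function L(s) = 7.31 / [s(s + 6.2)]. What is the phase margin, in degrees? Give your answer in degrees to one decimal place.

Gain crossover: |L(jω)| = 1 at ω ≈ 1.16 rad/sec.
∠L(j1.16) = −90° − arctan(1.16/6.2) ≈ -100.59°
PM = 180° + (-100.59°) = 79.41°

79.4 deg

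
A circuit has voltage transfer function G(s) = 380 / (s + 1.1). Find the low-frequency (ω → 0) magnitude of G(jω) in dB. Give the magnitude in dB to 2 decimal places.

50.77 dB

G(0) = 380 / 1.1 = 345.45
20 log₁₀(345.45) = 50.768 dB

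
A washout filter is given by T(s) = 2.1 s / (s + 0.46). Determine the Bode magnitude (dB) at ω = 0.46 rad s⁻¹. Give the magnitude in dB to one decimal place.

|j0.46| = 0.46
|j0.46 + 0.46| = √(0.46² + 0.46²) = 0.6505
|T(j0.46)| = 2.1 × 0.46 / 0.6505 = 1.4849
20 log₁₀(1.4849) = 3.43 dB

3.4 dB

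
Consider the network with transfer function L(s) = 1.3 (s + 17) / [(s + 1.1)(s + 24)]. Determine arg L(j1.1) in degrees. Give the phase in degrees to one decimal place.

∠(j1.1 + 17) = arctan(1.1/17) = 3.70°
∠(j1.1 + 1.1) = arctan(1.1/1.1) = 45.00°
∠(j1.1 + 24) = arctan(1.1/24) = 2.62°
∠L(j1.1) = 3.70° − (45.00° + 2.62°) = -43.92°

-43.9 deg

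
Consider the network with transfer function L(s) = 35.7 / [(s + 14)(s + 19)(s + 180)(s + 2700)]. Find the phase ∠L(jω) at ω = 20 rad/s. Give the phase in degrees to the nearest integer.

∠(j20 + 14) = arctan(20/14) = 55.01°
∠(j20 + 19) = arctan(20/19) = 46.47°
∠(j20 + 180) = arctan(20/180) = 6.34°
∠(j20 + 2700) = arctan(20/2700) = 0.42°
∠L(j20) = − (55.01° + 46.47° + 6.34° + 0.42°) = -108.24°

-108°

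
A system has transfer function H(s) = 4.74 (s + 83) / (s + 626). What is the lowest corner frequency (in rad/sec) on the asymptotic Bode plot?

Break frequencies occur at each pole and zero magnitude: 83 rad/sec, 626 rad/sec.
The lowest is 83 rad/sec.

83 rad/sec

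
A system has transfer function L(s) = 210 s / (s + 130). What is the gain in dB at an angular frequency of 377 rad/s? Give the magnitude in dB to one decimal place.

46.0 dB

|j377| = 377
|j377 + 130| = √(377² + 130²) = 398.8
|L(j377)| = 210 × 377 / 398.8 = 198.53
20 log₁₀(198.53) = 45.96 dB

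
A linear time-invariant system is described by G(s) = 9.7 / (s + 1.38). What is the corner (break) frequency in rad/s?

1.38 rad/s

The single real pole at s = −1.38 gives a corner at ω = 1.38 rad/s.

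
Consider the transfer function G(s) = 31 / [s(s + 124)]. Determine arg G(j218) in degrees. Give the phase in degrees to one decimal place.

-150.4°

∠(j218 + 124) = arctan(218/124) = 60.37°
∠(j218) = 90.00°
∠G(j218) = − (60.37° + 90.00°) = -150.37°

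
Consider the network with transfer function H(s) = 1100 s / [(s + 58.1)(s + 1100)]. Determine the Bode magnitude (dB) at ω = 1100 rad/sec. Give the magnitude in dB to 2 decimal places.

|j1100| = 1100
|j1100 + 58.1| = √(1100² + 58.1²) = 1102
|j1100 + 1100| = √(1100² + 1100²) = 1556
|H(j1100)| = 1100 × 1100 / (1102 × 1556) = 0.70612
20 log₁₀(0.70612) = -3.022 dB

-3.02 dB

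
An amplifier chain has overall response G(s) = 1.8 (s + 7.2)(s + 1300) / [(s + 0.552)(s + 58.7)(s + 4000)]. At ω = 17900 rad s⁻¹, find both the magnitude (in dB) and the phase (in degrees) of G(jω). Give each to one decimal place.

|j17900 + 7.2| = √(17900² + 7.2²) = 1.79e+04
|j17900 + 1300| = √(17900² + 1300²) = 1.795e+04
|j17900 + 0.552| = √(17900² + 0.552²) = 1.79e+04
|j17900 + 58.7| = √(17900² + 58.7²) = 1.79e+04
|j17900 + 4000| = √(17900² + 4000²) = 1.834e+04
|G(j17900)| = 1.8 × 1.79e+04 × 1.795e+04 / (1.79e+04 × 1.79e+04 × 1.834e+04) = 9.8396e-05
20 log₁₀(9.8396e-05) = -80.14 dB
∠(j17900 + 7.2) = arctan(17900/7.2) = 89.98°
∠(j17900 + 1300) = arctan(17900/1300) = 85.85°
∠(j17900 + 0.552) = arctan(17900/0.552) = 90.00°
∠(j17900 + 58.7) = arctan(17900/58.7) = 89.81°
∠(j17900 + 4000) = arctan(17900/4000) = 77.40°
∠G(j17900) = 89.98° + 85.85° − (90.00° + 89.81° + 77.40°) = -81.39°

|G| = -80.1 dB, ∠G = -81.4°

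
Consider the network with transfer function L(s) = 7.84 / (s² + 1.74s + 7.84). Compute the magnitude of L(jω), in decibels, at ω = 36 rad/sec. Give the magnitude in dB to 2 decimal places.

-44.32 dB

|(j36)² + 1.74(j36) + 7.84| = |-1288.2 + j62.64| = 1290
|L(j36)| = 7.84 / 1290 = 0.006079
20 log₁₀(0.006079) = -44.323 dB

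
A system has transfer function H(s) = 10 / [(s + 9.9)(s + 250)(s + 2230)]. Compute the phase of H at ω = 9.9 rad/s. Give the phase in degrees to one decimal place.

-47.5°

∠(j9.9 + 9.9) = arctan(9.9/9.9) = 45.00°
∠(j9.9 + 250) = arctan(9.9/250) = 2.27°
∠(j9.9 + 2230) = arctan(9.9/2230) = 0.25°
∠H(j9.9) = − (45.00° + 2.27° + 0.25°) = -47.52°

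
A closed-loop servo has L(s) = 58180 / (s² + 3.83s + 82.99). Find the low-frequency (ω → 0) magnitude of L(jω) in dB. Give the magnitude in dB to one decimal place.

56.9 dB

L(0) = 58180 / 82.99 = 701.05
20 log₁₀(701.05) = 56.91 dB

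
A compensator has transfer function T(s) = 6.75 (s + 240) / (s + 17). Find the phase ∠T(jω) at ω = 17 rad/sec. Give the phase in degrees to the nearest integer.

∠(j17 + 240) = arctan(17/240) = 4.05°
∠(j17 + 17) = arctan(17/17) = 45.00°
∠T(j17) = 4.05° − 45.00° = -40.95°

-41°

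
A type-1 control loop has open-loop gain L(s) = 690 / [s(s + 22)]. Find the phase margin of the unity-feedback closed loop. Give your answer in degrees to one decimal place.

Gain crossover: |L(jω)| = 1 at ω ≈ 22.1 rad s⁻¹.
∠L(j22.1) = −90° − arctan(22.1/22) ≈ -135.15°
PM = 180° + (-135.15°) = 44.85°

44.8°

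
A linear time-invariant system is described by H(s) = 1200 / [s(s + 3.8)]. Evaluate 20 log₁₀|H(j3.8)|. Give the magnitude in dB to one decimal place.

|j3.8 + 3.8| = √(3.8² + 3.8²) = 5.374
|j3.8| = 3.8
|H(j3.8)| = 1200 / (5.374 × 3.8) = 58.762
20 log₁₀(58.762) = 35.38 dB

35.4 dB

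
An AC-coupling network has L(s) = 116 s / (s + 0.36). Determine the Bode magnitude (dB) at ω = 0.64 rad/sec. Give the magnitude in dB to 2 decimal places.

40.10 dB

|j0.64| = 0.64
|j0.64 + 0.36| = √(0.64² + 0.36²) = 0.7343
|L(j0.64)| = 116 × 0.64 / 0.7343 = 101.1
20 log₁₀(101.1) = 40.095 dB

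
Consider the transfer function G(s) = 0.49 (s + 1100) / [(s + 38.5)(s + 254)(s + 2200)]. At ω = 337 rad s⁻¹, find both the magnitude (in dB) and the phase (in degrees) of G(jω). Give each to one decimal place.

|G| = -115.0 dB, ∠G = -128.2 deg

|j337 + 1100| = √(337² + 1100²) = 1150
|j337 + 38.5| = √(337² + 38.5²) = 339.2
|j337 + 254| = √(337² + 254²) = 422
|j337 + 2200| = √(337² + 2200²) = 2226
|G(j337)| = 0.49 × 1150 / (339.2 × 422 × 2226) = 1.7695e-06
20 log₁₀(1.7695e-06) = -115.04 dB
∠(j337 + 1100) = arctan(337/1100) = 17.03°
∠(j337 + 38.5) = arctan(337/38.5) = 83.48°
∠(j337 + 254) = arctan(337/254) = 52.99°
∠(j337 + 2200) = arctan(337/2200) = 8.71°
∠G(j337) = 17.03° − (83.48° + 52.99° + 8.71°) = -128.15°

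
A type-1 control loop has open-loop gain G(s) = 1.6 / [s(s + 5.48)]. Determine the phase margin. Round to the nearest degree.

Gain crossover: |G(jω)| = 1 at ω ≈ 0.292 rad/s.
∠G(j0.292) = −90° − arctan(0.292/5.48) ≈ -93.05°
PM = 180° + (-93.05°) = 86.95°

87 deg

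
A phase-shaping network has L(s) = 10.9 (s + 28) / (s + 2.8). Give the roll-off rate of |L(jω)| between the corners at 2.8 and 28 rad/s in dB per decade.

-20 dB/decade

In this band the factors already past their corner are: pole at 2.8; net slope = -20 dB/decade.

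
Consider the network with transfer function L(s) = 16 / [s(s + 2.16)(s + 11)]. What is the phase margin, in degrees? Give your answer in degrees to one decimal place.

70.0 deg

Gain crossover: |L(jω)| = 1 at ω ≈ 0.644 rad/sec.
∠L(j0.644) = −90° − arctan(0.644/2.16) − arctan(0.644/11) ≈ -109.96°
PM = 180° + (-109.96°) = 70.04°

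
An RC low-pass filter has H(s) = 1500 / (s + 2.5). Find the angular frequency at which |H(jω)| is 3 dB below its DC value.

2.5 rad/sec

For a single-pole low-pass, the −3 dB point is at the pole: ω = 2.5 rad/sec.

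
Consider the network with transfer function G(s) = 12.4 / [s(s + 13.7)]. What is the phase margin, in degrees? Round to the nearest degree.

86°

Gain crossover: |G(jω)| = 1 at ω ≈ 0.903 rad/s.
∠G(j0.903) = −90° − arctan(0.903/13.7) ≈ -93.77°
PM = 180° + (-93.77°) = 86.23°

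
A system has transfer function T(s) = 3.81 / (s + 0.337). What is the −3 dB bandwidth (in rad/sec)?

0.337 rad/sec

For a single-pole low-pass, the −3 dB point is at the pole: ω = 0.337 rad/sec.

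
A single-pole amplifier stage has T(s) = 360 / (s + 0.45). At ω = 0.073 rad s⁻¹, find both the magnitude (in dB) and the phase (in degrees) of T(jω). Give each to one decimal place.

|T| = 57.9 dB, ∠T = -9.2 deg

|j0.073 + 0.45| = √(0.073² + 0.45²) = 0.4559
|T(j0.073)| = 360 / 0.4559 = 789.68
20 log₁₀(789.68) = 57.95 dB
∠(j0.073 + 0.45) = arctan(0.073/0.45) = 9.21°
∠T(j0.073) = −9.21° = -9.21°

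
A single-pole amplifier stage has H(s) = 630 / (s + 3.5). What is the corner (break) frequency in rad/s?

3.5 rad/s

The single real pole at s = −3.5 gives a corner at ω = 3.5 rad/s.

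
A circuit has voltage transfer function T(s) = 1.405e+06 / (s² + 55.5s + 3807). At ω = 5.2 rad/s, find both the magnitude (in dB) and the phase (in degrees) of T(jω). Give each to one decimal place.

|(j5.2)² + 55.5(j5.2) + 3807| = |3780 + j288.6| = 3791
|T(j5.2)| = 1.405e+06 / 3791 = 370.62
20 log₁₀(370.62) = 51.38 dB
∠[(j5.2)² + 55.5(j5.2) + 3807] = ∠[3780 + j288.6] = 4.37°
∠T(j5.2) = −4.37° = -4.37°

|T| = 51.4 dB, ∠T = -4.4°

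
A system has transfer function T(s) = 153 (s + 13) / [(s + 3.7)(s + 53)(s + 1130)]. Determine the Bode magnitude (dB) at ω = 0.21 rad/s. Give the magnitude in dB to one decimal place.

-41.0 dB

|j0.21 + 13| = √(0.21² + 13²) = 13
|j0.21 + 3.7| = √(0.21² + 3.7²) = 3.706
|j0.21 + 53| = √(0.21² + 53²) = 53
|j0.21 + 1130| = √(0.21² + 1130²) = 1130
|T(j0.21)| = 153 × 13 / (3.706 × 53 × 1130) = 0.0089626
20 log₁₀(0.0089626) = -40.95 dB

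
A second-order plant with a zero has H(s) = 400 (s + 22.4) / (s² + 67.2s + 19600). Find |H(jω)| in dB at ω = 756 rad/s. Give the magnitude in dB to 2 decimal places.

-5.26 dB

|j756 + 22.4| = √(756² + 22.4²) = 756.3
|(j756)² + 67.2(j756) + 19600| = |-5.5194e+05 + j50803| = 5.543e+05
|H(j756)| = 400 × 756.3 / 5.543e+05 = 0.54582
20 log₁₀(0.54582) = -5.259 dB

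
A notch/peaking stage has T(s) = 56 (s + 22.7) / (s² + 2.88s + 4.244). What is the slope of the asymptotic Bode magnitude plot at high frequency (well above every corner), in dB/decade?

-20 dB/decade

With 1 zero and 2 poles, the high-frequency asymptotic slope is 20 × (1 − 2) = -20 dB/decade.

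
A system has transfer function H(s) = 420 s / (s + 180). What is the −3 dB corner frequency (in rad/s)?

For a single-pole high-pass, the −3 dB point is at the pole: ω = 180 rad/s.

180 rad/s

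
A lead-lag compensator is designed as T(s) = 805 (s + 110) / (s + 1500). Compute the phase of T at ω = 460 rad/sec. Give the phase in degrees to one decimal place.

∠(j460 + 110) = arctan(460/110) = 76.55°
∠(j460 + 1500) = arctan(460/1500) = 17.05°
∠T(j460) = 76.55° − 17.05° = 59.50°

59.5°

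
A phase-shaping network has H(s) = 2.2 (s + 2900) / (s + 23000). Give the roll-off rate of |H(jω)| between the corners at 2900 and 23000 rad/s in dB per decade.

20 dB/decade

In this band the factors already past their corner are: zero at 2900; net slope = 20 dB/decade.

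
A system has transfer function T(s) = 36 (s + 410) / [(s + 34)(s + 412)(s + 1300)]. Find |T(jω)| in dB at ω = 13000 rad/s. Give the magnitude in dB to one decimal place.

-133.5 dB

|j13000 + 410| = √(13000² + 410²) = 1.301e+04
|j13000 + 34| = √(13000² + 34²) = 1.3e+04
|j13000 + 412| = √(13000² + 412²) = 1.301e+04
|j13000 + 1300| = √(13000² + 1300²) = 1.306e+04
|T(j13000)| = 36 × 1.301e+04 / (1.3e+04 × 1.301e+04 × 1.306e+04) = 2.1196e-07
20 log₁₀(2.1196e-07) = -133.47 dB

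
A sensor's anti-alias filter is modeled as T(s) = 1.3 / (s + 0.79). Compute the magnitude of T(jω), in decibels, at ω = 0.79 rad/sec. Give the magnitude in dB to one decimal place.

|j0.79 + 0.79| = √(0.79² + 0.79²) = 1.117
|T(j0.79)| = 1.3 / 1.117 = 1.1636
20 log₁₀(1.1636) = 1.32 dB

1.3 dB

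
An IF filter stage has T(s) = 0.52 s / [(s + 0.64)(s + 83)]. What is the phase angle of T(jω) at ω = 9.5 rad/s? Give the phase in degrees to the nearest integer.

∠(j9.5) = 90.00°
∠(j9.5 + 0.64) = arctan(9.5/0.64) = 86.15°
∠(j9.5 + 83) = arctan(9.5/83) = 6.53°
∠T(j9.5) = 90.00° − (86.15° + 6.53°) = -2.68°

-3°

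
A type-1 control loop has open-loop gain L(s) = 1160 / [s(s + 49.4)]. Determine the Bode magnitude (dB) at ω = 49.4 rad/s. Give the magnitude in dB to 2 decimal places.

-9.47 dB

|j49.4 + 49.4| = √(49.4² + 49.4²) = 69.86
|j49.4| = 49.4
|L(j49.4)| = 1160 / (69.86 × 49.4) = 0.33612
20 log₁₀(0.33612) = -9.470 dB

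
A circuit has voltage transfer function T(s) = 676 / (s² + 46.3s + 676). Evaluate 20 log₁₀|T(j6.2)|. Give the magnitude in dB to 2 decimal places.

-0.29 dB

|(j6.2)² + 46.3(j6.2) + 676| = |637.56 + j287.06| = 699.2
|T(j6.2)| = 676 / 699.2 = 0.96681
20 log₁₀(0.96681) = -0.293 dB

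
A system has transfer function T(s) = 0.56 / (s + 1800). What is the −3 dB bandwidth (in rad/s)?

1800 rad/s

For a single-pole low-pass, the −3 dB point is at the pole: ω = 1800 rad/s.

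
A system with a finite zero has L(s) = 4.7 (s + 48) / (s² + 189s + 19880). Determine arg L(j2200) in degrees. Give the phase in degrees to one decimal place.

∠(j2200 + 48) = arctan(2200/48) = 88.75°
∠[(j2200)² + 189(j2200) + 19880] = ∠[-4.8201e+06 + j4.158e+05] = 175.07°
∠L(j2200) = 88.75° − 175.07° = -86.32°

-86.3 deg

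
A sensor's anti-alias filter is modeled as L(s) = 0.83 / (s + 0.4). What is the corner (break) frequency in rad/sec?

The single real pole at s = −0.4 gives a corner at ω = 0.4 rad/sec.

0.4 rad/sec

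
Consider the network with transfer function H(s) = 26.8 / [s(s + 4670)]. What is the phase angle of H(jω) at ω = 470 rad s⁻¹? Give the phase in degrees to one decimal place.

-95.7°

∠(j470 + 4670) = arctan(470/4670) = 5.75°
∠(j470) = 90.00°
∠H(j470) = − (5.75° + 90.00°) = -95.75°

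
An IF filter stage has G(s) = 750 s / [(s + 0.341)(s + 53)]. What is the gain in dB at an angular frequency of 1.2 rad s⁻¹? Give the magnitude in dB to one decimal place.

22.7 dB

|j1.2| = 1.2
|j1.2 + 0.341| = √(1.2² + 0.341²) = 1.248
|j1.2 + 53| = √(1.2² + 53²) = 53.01
|G(j1.2)| = 750 × 1.2 / (1.248 × 53.01) = 13.609
20 log₁₀(13.609) = 22.68 dB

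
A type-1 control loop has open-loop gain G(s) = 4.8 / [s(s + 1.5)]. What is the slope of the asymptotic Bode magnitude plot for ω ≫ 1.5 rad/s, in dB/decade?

With 0 zeros and 2 poles, the high-frequency asymptotic slope is 20 × (0 − 2) = -40 dB/decade.

-40 dB/decade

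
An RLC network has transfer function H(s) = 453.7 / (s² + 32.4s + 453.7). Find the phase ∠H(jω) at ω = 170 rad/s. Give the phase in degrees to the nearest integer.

-169 deg

∠[(j170)² + 32.4(j170) + 453.7] = ∠[-28446 + j5508] = 169.04°
∠H(j170) = −169.04° = -169.04°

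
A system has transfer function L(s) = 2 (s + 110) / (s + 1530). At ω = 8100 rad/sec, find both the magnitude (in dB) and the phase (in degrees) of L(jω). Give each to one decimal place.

|j8100 + 110| = √(8100² + 110²) = 8101
|j8100 + 1530| = √(8100² + 1530²) = 8243
|L(j8100)| = 2 × 8101 / 8243 = 1.9654
20 log₁₀(1.9654) = 5.87 dB
∠(j8100 + 110) = arctan(8100/110) = 89.22°
∠(j8100 + 1530) = arctan(8100/1530) = 79.30°
∠L(j8100) = 89.22° − 79.30° = 9.92°

|L| = 5.9 dB, ∠L = 9.9°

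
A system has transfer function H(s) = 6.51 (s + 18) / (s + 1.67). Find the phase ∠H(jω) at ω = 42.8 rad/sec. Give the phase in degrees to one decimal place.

∠(j42.8 + 18) = arctan(42.8/18) = 67.19°
∠(j42.8 + 1.67) = arctan(42.8/1.67) = 87.77°
∠H(j42.8) = 67.19° − 87.77° = -20.58°

-20.6°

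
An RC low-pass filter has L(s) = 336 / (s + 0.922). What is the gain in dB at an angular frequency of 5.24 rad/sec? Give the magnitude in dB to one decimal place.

36.0 dB

|j5.24 + 0.922| = √(5.24² + 0.922²) = 5.32
|L(j5.24)| = 336 / 5.32 = 63.152
20 log₁₀(63.152) = 36.01 dB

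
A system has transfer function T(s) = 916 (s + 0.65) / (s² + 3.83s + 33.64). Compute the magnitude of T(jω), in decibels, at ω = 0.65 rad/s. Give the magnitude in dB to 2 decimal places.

|j0.65 + 0.65| = √(0.65² + 0.65²) = 0.9192
|(j0.65)² + 3.83(j0.65) + 33.64| = |33.218 + j2.4895| = 33.31
|T(j0.65)| = 916 × 0.9192 / 33.31 = 25.278
20 log₁₀(25.278) = 28.055 dB

28.05 dB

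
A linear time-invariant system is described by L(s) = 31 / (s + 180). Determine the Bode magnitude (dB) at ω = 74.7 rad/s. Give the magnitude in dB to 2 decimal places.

|j74.7 + 180| = √(74.7² + 180²) = 194.9
|L(j74.7)| = 31 / 194.9 = 0.15907
20 log₁₀(0.15907) = -15.968 dB

-15.97 dB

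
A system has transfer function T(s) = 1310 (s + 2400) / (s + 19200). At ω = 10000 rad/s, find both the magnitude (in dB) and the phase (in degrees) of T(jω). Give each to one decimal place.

|j10000 + 2400| = √(10000² + 2400²) = 1.028e+04
|j10000 + 19200| = √(10000² + 19200²) = 2.165e+04
|T(j10000)| = 1310 × 1.028e+04 / 2.165e+04 = 622.32
20 log₁₀(622.32) = 55.88 dB
∠(j10000 + 2400) = arctan(10000/2400) = 76.50°
∠(j10000 + 19200) = arctan(10000/19200) = 27.51°
∠T(j10000) = 76.50° − 27.51° = 48.99°

|T| = 55.9 dB, ∠T = 49.0 deg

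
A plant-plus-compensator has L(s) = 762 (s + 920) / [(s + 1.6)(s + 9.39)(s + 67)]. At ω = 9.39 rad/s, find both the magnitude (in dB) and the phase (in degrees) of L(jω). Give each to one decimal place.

|L| = 38.3 dB, ∠L = -132.7 deg

|j9.39 + 920| = √(9.39² + 920²) = 920
|j9.39 + 1.6| = √(9.39² + 1.6²) = 9.525
|j9.39 + 9.39| = √(9.39² + 9.39²) = 13.28
|j9.39 + 67| = √(9.39² + 67²) = 67.65
|L(j9.39)| = 762 × 920 / (9.525 × 13.28 × 67.65) = 81.923
20 log₁₀(81.923) = 38.27 dB
∠(j9.39 + 920) = arctan(9.39/920) = 0.58°
∠(j9.39 + 1.6) = arctan(9.39/1.6) = 80.33°
∠(j9.39 + 9.39) = arctan(9.39/9.39) = 45.00°
∠(j9.39 + 67) = arctan(9.39/67) = 7.98°
∠L(j9.39) = 0.58° − (80.33° + 45.00° + 7.98°) = -132.72°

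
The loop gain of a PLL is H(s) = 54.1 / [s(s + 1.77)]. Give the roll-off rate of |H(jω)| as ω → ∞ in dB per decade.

With 0 zeros and 2 poles, the high-frequency asymptotic slope is 20 × (0 − 2) = -40 dB/decade.

-40 dB/decade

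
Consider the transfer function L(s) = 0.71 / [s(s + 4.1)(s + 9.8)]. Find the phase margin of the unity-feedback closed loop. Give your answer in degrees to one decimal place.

89.6°

Gain crossover: |L(jω)| = 1 at ω ≈ 0.0177 rad/sec.
∠L(j0.0177) = −90° − arctan(0.0177/4.1) − arctan(0.0177/9.8) ≈ -90.35°
PM = 180° + (-90.35°) = 89.65°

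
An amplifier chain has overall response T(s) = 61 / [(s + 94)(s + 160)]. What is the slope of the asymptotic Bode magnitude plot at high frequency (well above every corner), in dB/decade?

With 0 zeros and 2 poles, the high-frequency asymptotic slope is 20 × (0 − 2) = -40 dB/decade.

-40 dB/decade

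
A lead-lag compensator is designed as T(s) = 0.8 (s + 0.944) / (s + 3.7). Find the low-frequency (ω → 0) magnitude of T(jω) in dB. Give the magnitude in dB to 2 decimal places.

T(0) = 0.8 × 0.944 / 3.7 = 0.20411
20 log₁₀(0.20411) = -13.803 dB

-13.80 dB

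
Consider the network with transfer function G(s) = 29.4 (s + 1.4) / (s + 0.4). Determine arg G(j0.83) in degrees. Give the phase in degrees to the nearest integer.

-34 deg

∠(j0.83 + 1.4) = arctan(0.83/1.4) = 30.66°
∠(j0.83 + 0.4) = arctan(0.83/0.4) = 64.27°
∠G(j0.83) = 30.66° − 64.27° = -33.61°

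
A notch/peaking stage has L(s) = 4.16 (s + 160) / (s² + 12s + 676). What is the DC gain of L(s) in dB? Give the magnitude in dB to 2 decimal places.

L(0) = 4.16 × 160 / 676 = 0.98462
20 log₁₀(0.98462) = -0.135 dB

-0.13 dB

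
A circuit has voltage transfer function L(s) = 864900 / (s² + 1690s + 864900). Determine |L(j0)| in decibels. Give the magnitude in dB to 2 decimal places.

L(0) = 864900 / 864900 = 1
20 log₁₀(1) = 0.000 dB

0.00 dB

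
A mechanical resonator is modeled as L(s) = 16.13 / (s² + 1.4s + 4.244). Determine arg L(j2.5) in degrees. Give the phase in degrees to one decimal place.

-119.8°

∠[(j2.5)² + 1.4(j2.5) + 4.244] = ∠[-2.006 + j3.5] = 119.82°
∠L(j2.5) = −119.82° = -119.82°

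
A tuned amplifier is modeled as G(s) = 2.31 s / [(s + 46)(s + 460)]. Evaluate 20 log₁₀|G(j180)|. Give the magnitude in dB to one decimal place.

|j180| = 180
|j180 + 46| = √(180² + 46²) = 185.8
|j180 + 460| = √(180² + 460²) = 494
|G(j180)| = 2.31 × 180 / (185.8 × 494) = 0.0045308
20 log₁₀(0.0045308) = -46.88 dB

-46.9 dB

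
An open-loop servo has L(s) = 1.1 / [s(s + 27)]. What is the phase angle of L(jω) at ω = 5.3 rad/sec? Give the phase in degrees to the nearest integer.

-101 deg

∠(j5.3 + 27) = arctan(5.3/27) = 11.11°
∠(j5.3) = 90.00°
∠L(j5.3) = − (11.11° + 90.00°) = -101.11°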